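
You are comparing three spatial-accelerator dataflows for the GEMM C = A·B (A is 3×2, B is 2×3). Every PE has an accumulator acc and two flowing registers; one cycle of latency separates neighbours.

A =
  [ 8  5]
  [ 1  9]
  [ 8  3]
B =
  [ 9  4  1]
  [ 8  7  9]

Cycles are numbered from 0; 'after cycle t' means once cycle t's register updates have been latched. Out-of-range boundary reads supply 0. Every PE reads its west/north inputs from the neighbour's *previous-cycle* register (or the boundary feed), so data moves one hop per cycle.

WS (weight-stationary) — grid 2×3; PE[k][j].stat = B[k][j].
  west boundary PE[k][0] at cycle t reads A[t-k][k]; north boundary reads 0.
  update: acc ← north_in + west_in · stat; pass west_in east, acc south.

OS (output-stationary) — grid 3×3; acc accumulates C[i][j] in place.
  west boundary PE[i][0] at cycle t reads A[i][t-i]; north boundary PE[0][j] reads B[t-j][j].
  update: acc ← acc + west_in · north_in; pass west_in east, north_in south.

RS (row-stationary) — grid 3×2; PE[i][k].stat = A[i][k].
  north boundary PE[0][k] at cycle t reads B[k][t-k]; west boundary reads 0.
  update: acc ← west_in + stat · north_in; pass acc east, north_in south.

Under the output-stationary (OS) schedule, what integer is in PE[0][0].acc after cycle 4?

PE[0][0].acc = 112

OS on a 3×3 grid — tracing PE[0][0] and its feeders:
  0: (0,0).acc=72  regs=<8,9>
  1: (0,0).acc=112  regs=<5,8>
  2: (0,0).acc=112  regs=<0,0>
  3: (0,0).acc=112  regs=<0,0>
  4: (0,0).acc=112  regs=<0,0>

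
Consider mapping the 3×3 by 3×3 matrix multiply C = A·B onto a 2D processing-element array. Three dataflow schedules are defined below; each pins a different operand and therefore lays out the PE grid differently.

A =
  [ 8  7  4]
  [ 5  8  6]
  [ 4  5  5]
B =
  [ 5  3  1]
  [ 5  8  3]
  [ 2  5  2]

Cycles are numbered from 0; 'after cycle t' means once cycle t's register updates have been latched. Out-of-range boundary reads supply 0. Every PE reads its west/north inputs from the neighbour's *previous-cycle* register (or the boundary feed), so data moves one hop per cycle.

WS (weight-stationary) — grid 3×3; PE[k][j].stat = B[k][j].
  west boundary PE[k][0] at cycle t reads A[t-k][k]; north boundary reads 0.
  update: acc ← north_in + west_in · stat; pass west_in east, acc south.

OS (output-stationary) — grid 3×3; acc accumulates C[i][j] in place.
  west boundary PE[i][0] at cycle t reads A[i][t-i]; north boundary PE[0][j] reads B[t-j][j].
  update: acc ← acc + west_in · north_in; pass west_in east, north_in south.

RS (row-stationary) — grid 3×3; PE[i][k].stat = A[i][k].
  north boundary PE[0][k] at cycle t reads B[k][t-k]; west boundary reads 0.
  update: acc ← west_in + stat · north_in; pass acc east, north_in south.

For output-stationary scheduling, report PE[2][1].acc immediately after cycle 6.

OS 3×3: PE[2][1] cycle-by-cycle (with neighbour feeds):
  cycle 0: PE[1][1] → acc 0, east 0, south 0
  cycle 0: PE[2][0] → acc 0, east 0, south 0
  cycle 0: PE[2][1] → acc 0, east 0, south 0
  cycle 1: PE[1][1] → acc 0, east 0, south 0
  cycle 1: PE[2][0] → acc 0, east 0, south 0
  cycle 1: PE[2][1] → acc 0, east 0, south 0
  cycle 2: PE[1][1] → acc 15, east 5, south 3
  cycle 2: PE[2][0] → acc 20, east 4, south 5
  cycle 2: PE[2][1] → acc 0, east 0, south 0
  cycle 3: PE[1][1] → acc 79, east 8, south 8
  cycle 3: PE[2][0] → acc 45, east 5, south 5
  cycle 3: PE[2][1] → acc 12, east 4, south 3
  cycle 4: PE[1][1] → acc 109, east 6, south 5
  cycle 4: PE[2][0] → acc 55, east 5, south 2
  cycle 4: PE[2][1] → acc 52, east 5, south 8
  cycle 5: PE[1][1] → acc 109, east 0, south 0
  cycle 5: PE[2][0] → acc 55, east 0, south 0
  cycle 5: PE[2][1] → acc 77, east 5, south 5
  cycle 6: PE[1][1] → acc 109, east 0, south 0
  cycle 6: PE[2][0] → acc 55, east 0, south 0
  cycle 6: PE[2][1] → acc 77, east 0, south 0

PE[2][1].acc = 77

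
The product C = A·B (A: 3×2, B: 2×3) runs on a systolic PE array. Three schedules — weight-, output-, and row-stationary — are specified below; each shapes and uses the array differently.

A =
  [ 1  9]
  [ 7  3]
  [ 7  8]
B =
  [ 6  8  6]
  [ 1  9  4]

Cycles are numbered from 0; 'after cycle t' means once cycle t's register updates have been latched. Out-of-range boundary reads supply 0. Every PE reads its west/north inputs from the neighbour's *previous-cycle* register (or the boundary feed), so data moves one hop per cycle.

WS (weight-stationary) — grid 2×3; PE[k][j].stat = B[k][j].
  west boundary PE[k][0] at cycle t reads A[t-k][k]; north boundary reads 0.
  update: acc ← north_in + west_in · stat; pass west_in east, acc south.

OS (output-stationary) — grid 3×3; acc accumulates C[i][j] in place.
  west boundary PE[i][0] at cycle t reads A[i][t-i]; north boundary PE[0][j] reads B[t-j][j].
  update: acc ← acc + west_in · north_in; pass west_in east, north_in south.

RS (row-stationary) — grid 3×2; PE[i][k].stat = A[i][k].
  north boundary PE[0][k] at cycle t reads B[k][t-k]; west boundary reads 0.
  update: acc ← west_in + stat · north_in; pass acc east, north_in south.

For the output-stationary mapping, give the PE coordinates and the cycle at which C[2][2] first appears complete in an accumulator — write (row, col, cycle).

OS — PE[2][2] is where C[2][2] collects:
  0: (2,2).acc=0  regs=<0,0>
  1: (2,2).acc=0  regs=<0,0>
  2: (2,2).acc=0  regs=<0,0>
  3: (2,2).acc=0  regs=<0,0>
  4: (2,2).acc=42  regs=<7,6>
  5: (2,2).acc=74  regs=<8,4>

(row, col, cycle) = (2, 2, 5)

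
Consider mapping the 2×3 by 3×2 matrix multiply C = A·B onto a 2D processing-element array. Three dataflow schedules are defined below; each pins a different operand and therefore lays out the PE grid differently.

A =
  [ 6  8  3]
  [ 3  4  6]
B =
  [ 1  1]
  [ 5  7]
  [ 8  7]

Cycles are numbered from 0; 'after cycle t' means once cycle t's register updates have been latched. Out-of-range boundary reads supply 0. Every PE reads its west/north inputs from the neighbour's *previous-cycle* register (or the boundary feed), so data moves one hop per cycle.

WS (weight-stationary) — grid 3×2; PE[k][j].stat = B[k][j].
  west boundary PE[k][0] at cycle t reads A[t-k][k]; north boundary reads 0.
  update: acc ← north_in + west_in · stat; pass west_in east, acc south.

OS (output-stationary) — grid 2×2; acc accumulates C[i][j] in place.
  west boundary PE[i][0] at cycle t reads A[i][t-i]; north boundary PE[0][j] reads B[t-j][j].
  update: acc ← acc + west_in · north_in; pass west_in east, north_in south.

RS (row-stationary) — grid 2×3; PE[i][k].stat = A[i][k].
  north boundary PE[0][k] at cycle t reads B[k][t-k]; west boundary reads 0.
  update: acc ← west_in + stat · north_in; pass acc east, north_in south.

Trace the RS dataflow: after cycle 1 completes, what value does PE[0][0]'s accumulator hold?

RS on a 2×3 grid — tracing PE[0][0] and its feeders:
  @0  [0,0]  acc 6  |  →6  ↓1
  @1  [0,0]  acc 6  |  →6  ↓1

PE[0][0].acc = 6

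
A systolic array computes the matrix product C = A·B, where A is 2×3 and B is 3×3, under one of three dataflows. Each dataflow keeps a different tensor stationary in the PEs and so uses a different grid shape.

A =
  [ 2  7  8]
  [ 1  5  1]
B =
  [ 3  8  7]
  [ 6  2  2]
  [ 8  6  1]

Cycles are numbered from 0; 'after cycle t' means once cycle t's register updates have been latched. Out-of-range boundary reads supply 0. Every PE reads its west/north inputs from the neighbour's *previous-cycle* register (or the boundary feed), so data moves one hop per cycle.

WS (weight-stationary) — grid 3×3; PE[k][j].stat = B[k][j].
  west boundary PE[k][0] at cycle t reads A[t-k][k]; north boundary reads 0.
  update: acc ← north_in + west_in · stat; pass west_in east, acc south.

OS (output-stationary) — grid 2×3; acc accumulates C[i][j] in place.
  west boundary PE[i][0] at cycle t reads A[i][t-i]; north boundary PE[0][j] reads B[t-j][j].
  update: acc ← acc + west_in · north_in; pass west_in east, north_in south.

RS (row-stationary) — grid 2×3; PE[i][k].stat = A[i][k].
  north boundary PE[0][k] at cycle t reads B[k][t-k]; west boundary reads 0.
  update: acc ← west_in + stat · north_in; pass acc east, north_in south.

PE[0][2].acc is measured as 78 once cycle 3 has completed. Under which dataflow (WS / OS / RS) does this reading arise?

WS (3×3 grid), PE[0][2]:
  after 0 — PE[0][2] acc=0, pass-E 0, pass-S 0
  after 1 — PE[0][2] acc=0, pass-E 0, pass-S 0
  after 2 — PE[0][2] acc=14, pass-E 2, pass-S 14
  after 3 — PE[0][2] acc=7, pass-E 1, pass-S 7
OS (2×3 grid), PE[0][2]:
  after 0 — PE[0][2] acc=0, pass-E 0, pass-S 0
  after 1 — PE[0][2] acc=0, pass-E 0, pass-S 0
  after 2 — PE[0][2] acc=14, pass-E 2, pass-S 7
  after 3 — PE[0][2] acc=28, pass-E 7, pass-S 2
RS (2×3 grid), PE[0][2]:
  after 0 — PE[0][2] acc=0, pass-E 0, pass-S 0
  after 1 — PE[0][2] acc=0, pass-E 0, pass-S 0
  after 2 — PE[0][2] acc=112, pass-E 112, pass-S 8
  after 3 — PE[0][2] acc=78, pass-E 78, pass-S 6

dataflow = RS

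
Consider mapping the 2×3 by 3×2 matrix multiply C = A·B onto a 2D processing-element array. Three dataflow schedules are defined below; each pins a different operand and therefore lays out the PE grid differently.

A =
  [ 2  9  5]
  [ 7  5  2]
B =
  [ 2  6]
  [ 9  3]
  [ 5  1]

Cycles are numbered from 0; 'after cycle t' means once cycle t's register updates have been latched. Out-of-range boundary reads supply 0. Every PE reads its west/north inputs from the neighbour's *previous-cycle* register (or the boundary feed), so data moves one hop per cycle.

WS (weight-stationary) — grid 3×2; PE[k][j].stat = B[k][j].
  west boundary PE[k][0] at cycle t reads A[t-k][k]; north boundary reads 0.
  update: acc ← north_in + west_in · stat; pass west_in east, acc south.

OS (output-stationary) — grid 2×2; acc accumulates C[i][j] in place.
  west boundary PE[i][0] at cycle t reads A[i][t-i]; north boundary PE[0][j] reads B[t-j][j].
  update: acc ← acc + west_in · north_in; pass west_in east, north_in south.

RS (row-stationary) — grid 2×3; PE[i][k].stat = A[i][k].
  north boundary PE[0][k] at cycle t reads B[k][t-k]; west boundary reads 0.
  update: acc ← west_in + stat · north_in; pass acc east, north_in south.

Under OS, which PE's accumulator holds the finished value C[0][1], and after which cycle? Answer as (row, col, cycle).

OS: C[0][1] accumulates in PE[0][1]:
  @0  [0,1]  acc 0  |  →0  ↓0
  @1  [0,1]  acc 12  |  →2  ↓6
  @2  [0,1]  acc 39  |  →9  ↓3
  @3  [0,1]  acc 44  |  →5  ↓1

(row, col, cycle) = (0, 1, 3)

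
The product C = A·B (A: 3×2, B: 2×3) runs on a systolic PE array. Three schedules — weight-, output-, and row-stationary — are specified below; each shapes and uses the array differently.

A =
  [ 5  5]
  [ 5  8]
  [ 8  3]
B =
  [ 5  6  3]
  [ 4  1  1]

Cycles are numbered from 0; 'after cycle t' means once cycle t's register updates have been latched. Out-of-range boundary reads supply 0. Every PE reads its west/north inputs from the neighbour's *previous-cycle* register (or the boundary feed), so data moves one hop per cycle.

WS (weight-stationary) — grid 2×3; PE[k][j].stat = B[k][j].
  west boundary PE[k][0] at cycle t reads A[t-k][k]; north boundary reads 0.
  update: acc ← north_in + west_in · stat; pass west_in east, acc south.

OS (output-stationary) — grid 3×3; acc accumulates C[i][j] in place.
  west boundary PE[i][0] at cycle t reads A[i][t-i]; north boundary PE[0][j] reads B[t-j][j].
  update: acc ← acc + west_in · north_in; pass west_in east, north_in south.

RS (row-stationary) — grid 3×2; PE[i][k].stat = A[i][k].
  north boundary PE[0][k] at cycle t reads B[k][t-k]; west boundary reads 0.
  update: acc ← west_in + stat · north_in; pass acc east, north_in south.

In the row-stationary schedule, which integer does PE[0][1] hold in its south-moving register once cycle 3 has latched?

RS 3×2: PE[0][1] cycle-by-cycle (with neighbour feeds):
  after 0 — PE[0][0] acc=25, pass-E 25, pass-S 5
  after 0 — PE[0][1] acc=0, pass-E 0, pass-S 0
  after 1 — PE[0][0] acc=30, pass-E 30, pass-S 6
  after 1 — PE[0][1] acc=45, pass-E 45, pass-S 4
  after 2 — PE[0][0] acc=15, pass-E 15, pass-S 3
  after 2 — PE[0][1] acc=35, pass-E 35, pass-S 1
  after 3 — PE[0][0] acc=0, pass-E 0, pass-S 0
  after 3 — PE[0][1] acc=20, pass-E 20, pass-S 1

register = 1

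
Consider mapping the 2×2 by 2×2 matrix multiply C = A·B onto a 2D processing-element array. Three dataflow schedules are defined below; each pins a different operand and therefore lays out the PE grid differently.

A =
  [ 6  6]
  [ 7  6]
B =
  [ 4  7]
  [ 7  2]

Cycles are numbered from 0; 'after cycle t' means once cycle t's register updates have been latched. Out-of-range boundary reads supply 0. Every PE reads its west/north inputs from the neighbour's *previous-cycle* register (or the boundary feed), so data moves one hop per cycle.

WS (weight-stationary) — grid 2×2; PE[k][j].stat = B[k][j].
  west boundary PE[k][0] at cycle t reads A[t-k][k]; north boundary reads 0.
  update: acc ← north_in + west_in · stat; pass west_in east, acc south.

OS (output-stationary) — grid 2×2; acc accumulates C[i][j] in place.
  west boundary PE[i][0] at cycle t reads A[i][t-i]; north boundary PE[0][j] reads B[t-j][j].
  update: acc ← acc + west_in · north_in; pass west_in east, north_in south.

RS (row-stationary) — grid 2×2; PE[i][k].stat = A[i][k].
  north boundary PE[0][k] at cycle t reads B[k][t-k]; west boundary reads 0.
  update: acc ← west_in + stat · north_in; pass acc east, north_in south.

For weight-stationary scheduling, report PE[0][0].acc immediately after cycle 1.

PE[0][0].acc = 28

Tracing WS — 2×2 array, target PE[0][0]:
  step 0 · PE0,0: acc=24; fwd→6 fwd↓24
  step 1 · PE0,0: acc=28; fwd→7 fwd↓28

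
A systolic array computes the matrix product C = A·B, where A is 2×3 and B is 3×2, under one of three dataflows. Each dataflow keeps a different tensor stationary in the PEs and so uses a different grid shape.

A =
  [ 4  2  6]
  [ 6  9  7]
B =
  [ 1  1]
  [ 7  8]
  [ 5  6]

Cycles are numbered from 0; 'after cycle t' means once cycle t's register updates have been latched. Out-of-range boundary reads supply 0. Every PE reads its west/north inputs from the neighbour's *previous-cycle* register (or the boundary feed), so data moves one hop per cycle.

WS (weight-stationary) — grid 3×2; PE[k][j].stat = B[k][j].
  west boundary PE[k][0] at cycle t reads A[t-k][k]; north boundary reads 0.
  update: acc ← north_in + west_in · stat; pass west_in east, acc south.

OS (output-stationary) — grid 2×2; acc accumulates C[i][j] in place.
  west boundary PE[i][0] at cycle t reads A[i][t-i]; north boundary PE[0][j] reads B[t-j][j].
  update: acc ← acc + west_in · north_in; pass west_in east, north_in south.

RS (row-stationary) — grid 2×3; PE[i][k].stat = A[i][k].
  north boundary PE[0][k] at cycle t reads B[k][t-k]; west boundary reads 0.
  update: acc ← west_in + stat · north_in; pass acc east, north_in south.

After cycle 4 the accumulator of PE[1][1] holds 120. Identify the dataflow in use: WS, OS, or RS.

dataflow = OS

WS (3×2 grid), PE[1][1]:
  step 0 · PE1,1: acc=0; fwd→0 fwd↓0
  step 1 · PE1,1: acc=0; fwd→0 fwd↓0
  step 2 · PE1,1: acc=20; fwd→2 fwd↓20
  step 3 · PE1,1: acc=78; fwd→9 fwd↓78
  step 4 · PE1,1: acc=0; fwd→0 fwd↓0
OS (2×2 grid), PE[1][1]:
  step 0 · PE1,1: acc=0; fwd→0 fwd↓0
  step 1 · PE1,1: acc=0; fwd→0 fwd↓0
  step 2 · PE1,1: acc=6; fwd→6 fwd↓1
  step 3 · PE1,1: acc=78; fwd→9 fwd↓8
  step 4 · PE1,1: acc=120; fwd→7 fwd↓6
RS (2×3 grid), PE[1][1]:
  step 0 · PE1,1: acc=0; fwd→0 fwd↓0
  step 1 · PE1,1: acc=0; fwd→0 fwd↓0
  step 2 · PE1,1: acc=69; fwd→69 fwd↓7
  step 3 · PE1,1: acc=78; fwd→78 fwd↓8
  step 4 · PE1,1: acc=0; fwd→0 fwd↓0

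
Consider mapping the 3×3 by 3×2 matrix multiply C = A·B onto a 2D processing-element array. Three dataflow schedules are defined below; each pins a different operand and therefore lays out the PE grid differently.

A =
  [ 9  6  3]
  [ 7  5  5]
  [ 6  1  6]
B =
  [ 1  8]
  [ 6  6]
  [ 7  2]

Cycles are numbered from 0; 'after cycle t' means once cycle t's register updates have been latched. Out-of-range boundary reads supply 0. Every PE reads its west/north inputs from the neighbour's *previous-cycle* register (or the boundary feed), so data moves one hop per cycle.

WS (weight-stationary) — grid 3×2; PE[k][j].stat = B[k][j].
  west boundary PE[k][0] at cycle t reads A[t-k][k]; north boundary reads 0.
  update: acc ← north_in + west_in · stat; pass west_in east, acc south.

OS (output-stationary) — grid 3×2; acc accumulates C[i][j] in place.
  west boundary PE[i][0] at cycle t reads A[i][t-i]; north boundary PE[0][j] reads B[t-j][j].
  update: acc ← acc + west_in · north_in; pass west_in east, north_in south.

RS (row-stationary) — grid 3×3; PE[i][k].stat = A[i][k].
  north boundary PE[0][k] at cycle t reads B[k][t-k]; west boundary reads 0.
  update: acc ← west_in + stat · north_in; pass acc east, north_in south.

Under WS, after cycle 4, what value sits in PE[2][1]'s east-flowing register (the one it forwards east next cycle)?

register = 5

WS (3×2). Following PE[2][1] plus its west/north inputs:
  step 0 · PE1,1: acc=0; fwd→0 fwd↓0
  step 0 · PE2,0: acc=0; fwd→0 fwd↓0
  step 0 · PE2,1: acc=0; fwd→0 fwd↓0
  step 1 · PE1,1: acc=0; fwd→0 fwd↓0
  step 1 · PE2,0: acc=0; fwd→0 fwd↓0
  step 1 · PE2,1: acc=0; fwd→0 fwd↓0
  step 2 · PE1,1: acc=108; fwd→6 fwd↓108
  step 2 · PE2,0: acc=66; fwd→3 fwd↓66
  step 2 · PE2,1: acc=0; fwd→0 fwd↓0
  step 3 · PE1,1: acc=86; fwd→5 fwd↓86
  step 3 · PE2,0: acc=72; fwd→5 fwd↓72
  step 3 · PE2,1: acc=114; fwd→3 fwd↓114
  step 4 · PE1,1: acc=54; fwd→1 fwd↓54
  step 4 · PE2,0: acc=54; fwd→6 fwd↓54
  step 4 · PE2,1: acc=96; fwd→5 fwd↓96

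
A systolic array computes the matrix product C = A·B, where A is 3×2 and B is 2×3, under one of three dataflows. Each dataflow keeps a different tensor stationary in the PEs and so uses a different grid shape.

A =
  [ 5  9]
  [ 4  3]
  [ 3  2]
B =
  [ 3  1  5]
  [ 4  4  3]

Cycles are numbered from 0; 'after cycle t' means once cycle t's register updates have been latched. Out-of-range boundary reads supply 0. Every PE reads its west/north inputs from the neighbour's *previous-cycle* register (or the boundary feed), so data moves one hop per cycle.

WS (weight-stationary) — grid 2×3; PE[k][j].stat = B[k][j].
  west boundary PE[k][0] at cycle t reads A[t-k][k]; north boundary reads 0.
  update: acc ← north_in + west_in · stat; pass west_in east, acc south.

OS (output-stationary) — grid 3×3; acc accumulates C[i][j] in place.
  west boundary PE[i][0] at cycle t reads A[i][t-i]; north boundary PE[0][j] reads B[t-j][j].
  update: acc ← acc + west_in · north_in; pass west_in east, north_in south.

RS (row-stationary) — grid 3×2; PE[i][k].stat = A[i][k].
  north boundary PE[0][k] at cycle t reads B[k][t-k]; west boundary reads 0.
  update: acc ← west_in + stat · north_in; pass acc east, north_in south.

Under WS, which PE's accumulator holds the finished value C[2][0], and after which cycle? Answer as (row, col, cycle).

WS: C[2][0] accumulates in PE[1][0]:
  step 0 · PE1,0: acc=0; fwd→0 fwd↓0
  step 1 · PE1,0: acc=51; fwd→9 fwd↓51
  step 2 · PE1,0: acc=24; fwd→3 fwd↓24
  step 3 · PE1,0: acc=17; fwd→2 fwd↓17

(row, col, cycle) = (1, 0, 3)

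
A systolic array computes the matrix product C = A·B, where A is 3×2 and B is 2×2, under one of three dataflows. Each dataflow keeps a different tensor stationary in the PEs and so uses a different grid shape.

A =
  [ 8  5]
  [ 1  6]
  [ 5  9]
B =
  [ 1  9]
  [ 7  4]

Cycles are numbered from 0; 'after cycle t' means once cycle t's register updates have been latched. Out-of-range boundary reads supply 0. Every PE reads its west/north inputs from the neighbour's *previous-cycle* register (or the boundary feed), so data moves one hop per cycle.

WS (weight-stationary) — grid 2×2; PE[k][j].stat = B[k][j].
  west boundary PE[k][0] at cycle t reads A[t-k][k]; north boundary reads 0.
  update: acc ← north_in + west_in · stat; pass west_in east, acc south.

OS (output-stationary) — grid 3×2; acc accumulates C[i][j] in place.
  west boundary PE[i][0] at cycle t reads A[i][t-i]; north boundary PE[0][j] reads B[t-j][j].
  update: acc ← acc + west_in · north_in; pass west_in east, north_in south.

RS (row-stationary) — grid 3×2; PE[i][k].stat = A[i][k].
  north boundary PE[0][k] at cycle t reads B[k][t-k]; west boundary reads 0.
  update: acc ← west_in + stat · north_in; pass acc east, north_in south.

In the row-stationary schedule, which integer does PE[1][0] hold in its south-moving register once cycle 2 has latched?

register = 9

RS on a 3×2 grid — tracing PE[1][0] and its feeders:
  c0 r0c0: 8 / 8 / 1
  c0 r1c0: 0 / 0 / 0
  c1 r0c0: 72 / 72 / 9
  c1 r1c0: 1 / 1 / 1
  c2 r0c0: 0 / 0 / 0
  c2 r1c0: 9 / 9 / 9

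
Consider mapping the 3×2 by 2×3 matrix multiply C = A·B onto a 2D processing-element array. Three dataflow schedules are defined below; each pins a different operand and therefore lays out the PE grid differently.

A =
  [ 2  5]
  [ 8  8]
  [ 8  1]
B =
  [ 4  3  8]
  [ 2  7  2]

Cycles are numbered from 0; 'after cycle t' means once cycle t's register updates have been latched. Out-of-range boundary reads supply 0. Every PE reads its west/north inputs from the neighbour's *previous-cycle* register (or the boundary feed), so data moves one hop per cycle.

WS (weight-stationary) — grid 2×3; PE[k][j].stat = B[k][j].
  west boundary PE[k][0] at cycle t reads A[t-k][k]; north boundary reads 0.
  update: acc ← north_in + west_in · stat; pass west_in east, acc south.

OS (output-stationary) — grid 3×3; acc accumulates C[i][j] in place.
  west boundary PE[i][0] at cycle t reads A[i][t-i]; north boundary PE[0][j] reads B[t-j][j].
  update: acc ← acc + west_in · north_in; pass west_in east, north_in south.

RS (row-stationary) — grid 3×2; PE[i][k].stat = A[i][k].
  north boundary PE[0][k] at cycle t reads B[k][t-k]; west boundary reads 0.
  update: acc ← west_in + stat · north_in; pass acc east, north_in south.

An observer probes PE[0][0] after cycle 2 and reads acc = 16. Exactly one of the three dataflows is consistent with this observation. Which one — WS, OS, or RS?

— WS: 2×3; PE[0][0] trace:
  step 0 · PE0,0: acc=8; fwd→2 fwd↓8
  step 1 · PE0,0: acc=32; fwd→8 fwd↓32
  step 2 · PE0,0: acc=32; fwd→8 fwd↓32
— OS: 3×3; PE[0][0] trace:
  step 0 · PE0,0: acc=8; fwd→2 fwd↓4
  step 1 · PE0,0: acc=18; fwd→5 fwd↓2
  step 2 · PE0,0: acc=18; fwd→0 fwd↓0
— RS: 3×2; PE[0][0] trace:
  step 0 · PE0,0: acc=8; fwd→8 fwd↓4
  step 1 · PE0,0: acc=6; fwd→6 fwd↓3
  step 2 · PE0,0: acc=16; fwd→16 fwd↓8

dataflow = RS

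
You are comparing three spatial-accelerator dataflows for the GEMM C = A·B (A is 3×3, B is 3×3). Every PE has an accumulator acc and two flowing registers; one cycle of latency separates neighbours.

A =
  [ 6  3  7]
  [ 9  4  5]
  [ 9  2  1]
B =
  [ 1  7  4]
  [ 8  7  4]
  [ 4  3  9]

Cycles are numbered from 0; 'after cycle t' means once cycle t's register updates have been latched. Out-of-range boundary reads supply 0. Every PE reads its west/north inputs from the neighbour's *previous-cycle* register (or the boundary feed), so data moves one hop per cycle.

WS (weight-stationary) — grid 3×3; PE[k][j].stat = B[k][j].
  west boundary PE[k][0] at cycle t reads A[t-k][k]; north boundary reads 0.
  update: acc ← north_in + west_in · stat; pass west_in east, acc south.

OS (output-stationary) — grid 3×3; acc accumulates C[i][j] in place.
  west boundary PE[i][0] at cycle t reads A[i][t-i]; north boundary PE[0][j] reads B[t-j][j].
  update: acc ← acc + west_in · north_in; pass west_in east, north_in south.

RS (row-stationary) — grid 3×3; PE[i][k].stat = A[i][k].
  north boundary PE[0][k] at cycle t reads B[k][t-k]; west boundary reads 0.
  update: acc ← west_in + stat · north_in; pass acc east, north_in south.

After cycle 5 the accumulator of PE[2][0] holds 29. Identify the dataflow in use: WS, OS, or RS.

Under WS (3×3), PE[2][0]:
  after 0 — PE[2][0] acc=0, pass-E 0, pass-S 0
  after 1 — PE[2][0] acc=0, pass-E 0, pass-S 0
  after 2 — PE[2][0] acc=58, pass-E 7, pass-S 58
  after 3 — PE[2][0] acc=61, pass-E 5, pass-S 61
  after 4 — PE[2][0] acc=29, pass-E 1, pass-S 29
  after 5 — PE[2][0] acc=0, pass-E 0, pass-S 0
Under OS (3×3), PE[2][0]:
  after 0 — PE[2][0] acc=0, pass-E 0, pass-S 0
  after 1 — PE[2][0] acc=0, pass-E 0, pass-S 0
  after 2 — PE[2][0] acc=9, pass-E 9, pass-S 1
  after 3 — PE[2][0] acc=25, pass-E 2, pass-S 8
  after 4 — PE[2][0] acc=29, pass-E 1, pass-S 4
  after 5 — PE[2][0] acc=29, pass-E 0, pass-S 0
Under RS (3×3), PE[2][0]:
  after 0 — PE[2][0] acc=0, pass-E 0, pass-S 0
  after 1 — PE[2][0] acc=0, pass-E 0, pass-S 0
  after 2 — PE[2][0] acc=9, pass-E 9, pass-S 1
  after 3 — PE[2][0] acc=63, pass-E 63, pass-S 7
  after 4 — PE[2][0] acc=36, pass-E 36, pass-S 4
  after 5 — PE[2][0] acc=0, pass-E 0, pass-S 0

dataflow = OS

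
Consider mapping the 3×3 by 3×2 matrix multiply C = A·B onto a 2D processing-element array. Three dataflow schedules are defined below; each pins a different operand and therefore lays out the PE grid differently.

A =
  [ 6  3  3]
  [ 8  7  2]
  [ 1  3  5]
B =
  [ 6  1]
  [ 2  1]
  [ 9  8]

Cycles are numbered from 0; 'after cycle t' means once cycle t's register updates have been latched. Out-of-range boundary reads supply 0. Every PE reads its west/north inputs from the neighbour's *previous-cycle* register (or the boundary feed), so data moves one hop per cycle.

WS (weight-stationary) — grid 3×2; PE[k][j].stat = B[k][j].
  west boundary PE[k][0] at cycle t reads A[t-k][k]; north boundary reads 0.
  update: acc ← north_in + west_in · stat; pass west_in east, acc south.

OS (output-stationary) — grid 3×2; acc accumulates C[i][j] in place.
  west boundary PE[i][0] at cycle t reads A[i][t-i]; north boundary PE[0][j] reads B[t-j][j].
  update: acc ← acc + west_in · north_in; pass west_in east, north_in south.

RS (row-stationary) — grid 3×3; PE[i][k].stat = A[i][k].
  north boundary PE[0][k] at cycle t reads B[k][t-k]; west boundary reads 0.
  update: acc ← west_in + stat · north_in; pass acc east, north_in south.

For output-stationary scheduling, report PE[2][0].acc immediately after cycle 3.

OS on a 3×2 grid — tracing PE[2][0] and its feeders:
  t=0 PE[1][0]: acc=0 h=0 v=0
  t=0 PE[2][0]: acc=0 h=0 v=0
  t=1 PE[1][0]: acc=48 h=8 v=6
  t=1 PE[2][0]: acc=0 h=0 v=0
  t=2 PE[1][0]: acc=62 h=7 v=2
  t=2 PE[2][0]: acc=6 h=1 v=6
  t=3 PE[1][0]: acc=80 h=2 v=9
  t=3 PE[2][0]: acc=12 h=3 v=2

PE[2][0].acc = 12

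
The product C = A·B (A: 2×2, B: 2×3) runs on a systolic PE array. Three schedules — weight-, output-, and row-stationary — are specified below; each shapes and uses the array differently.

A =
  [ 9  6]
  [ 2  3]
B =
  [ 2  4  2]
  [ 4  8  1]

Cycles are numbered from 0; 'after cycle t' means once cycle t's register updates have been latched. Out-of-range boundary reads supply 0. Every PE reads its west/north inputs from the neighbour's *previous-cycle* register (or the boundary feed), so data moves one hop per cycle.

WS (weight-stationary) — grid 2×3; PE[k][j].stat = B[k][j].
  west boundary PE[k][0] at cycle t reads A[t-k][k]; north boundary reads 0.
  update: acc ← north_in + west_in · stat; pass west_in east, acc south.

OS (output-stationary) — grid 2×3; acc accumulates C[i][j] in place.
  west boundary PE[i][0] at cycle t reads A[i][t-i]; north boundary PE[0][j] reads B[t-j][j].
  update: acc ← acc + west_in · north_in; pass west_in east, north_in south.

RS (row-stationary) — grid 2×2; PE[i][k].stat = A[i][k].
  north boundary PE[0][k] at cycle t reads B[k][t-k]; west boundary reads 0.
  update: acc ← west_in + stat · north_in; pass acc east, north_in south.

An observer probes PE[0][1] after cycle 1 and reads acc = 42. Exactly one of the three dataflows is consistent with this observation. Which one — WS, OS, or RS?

Under WS (2×3), PE[0][1]:
  t=0 PE[0][1]: acc=0 h=0 v=0
  t=1 PE[0][1]: acc=36 h=9 v=36
Under OS (2×3), PE[0][1]:
  t=0 PE[0][1]: acc=0 h=0 v=0
  t=1 PE[0][1]: acc=36 h=9 v=4
Under RS (2×2), PE[0][1]:
  t=0 PE[0][1]: acc=0 h=0 v=0
  t=1 PE[0][1]: acc=42 h=42 v=4

dataflow = RS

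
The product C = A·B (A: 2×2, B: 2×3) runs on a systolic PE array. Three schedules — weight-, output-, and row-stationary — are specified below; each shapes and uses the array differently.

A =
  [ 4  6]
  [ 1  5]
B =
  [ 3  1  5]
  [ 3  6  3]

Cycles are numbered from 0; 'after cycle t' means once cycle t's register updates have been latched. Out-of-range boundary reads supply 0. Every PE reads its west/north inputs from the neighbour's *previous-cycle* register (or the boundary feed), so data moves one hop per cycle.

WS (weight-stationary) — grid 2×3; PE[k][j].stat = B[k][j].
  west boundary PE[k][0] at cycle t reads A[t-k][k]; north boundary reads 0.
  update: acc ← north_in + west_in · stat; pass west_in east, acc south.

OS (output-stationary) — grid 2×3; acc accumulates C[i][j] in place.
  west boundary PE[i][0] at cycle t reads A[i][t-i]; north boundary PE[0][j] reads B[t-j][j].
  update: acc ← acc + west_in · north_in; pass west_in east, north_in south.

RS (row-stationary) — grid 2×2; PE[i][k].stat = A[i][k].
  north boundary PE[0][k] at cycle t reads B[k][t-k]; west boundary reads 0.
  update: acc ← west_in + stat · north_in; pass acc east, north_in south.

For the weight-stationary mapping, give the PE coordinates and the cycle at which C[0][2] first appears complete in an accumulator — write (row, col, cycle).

(row, col, cycle) = (1, 2, 3)

Under WS, C[0][2] lands at PE[1][2]:
  [0] (1,2) acc=0 (h:0 v:0)
  [1] (1,2) acc=0 (h:0 v:0)
  [2] (1,2) acc=0 (h:0 v:0)
  [3] (1,2) acc=38 (h:6 v:38)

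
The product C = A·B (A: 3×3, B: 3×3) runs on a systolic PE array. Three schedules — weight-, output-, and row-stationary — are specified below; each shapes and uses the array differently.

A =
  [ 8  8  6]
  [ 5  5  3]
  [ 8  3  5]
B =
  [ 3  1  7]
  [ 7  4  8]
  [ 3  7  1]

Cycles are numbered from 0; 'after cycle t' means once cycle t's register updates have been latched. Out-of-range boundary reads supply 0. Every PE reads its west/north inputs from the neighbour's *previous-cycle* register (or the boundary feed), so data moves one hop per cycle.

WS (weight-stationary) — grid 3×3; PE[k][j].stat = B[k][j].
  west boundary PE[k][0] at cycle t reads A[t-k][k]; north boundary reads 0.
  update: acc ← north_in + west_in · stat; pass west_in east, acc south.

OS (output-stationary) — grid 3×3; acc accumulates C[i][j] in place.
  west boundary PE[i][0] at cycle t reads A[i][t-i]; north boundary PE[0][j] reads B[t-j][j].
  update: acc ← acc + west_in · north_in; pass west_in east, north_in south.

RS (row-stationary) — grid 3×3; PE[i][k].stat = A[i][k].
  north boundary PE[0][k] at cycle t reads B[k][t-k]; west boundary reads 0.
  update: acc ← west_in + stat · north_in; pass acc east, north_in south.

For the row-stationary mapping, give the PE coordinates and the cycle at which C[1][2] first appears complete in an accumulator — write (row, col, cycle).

(row, col, cycle) = (1, 2, 5)

RS: C[1][2] accumulates in PE[1][2]:
  step 0 · PE1,2: acc=0; fwd→0 fwd↓0
  step 1 · PE1,2: acc=0; fwd→0 fwd↓0
  step 2 · PE1,2: acc=0; fwd→0 fwd↓0
  step 3 · PE1,2: acc=59; fwd→59 fwd↓3
  step 4 · PE1,2: acc=46; fwd→46 fwd↓7
  step 5 · PE1,2: acc=78; fwd→78 fwd↓1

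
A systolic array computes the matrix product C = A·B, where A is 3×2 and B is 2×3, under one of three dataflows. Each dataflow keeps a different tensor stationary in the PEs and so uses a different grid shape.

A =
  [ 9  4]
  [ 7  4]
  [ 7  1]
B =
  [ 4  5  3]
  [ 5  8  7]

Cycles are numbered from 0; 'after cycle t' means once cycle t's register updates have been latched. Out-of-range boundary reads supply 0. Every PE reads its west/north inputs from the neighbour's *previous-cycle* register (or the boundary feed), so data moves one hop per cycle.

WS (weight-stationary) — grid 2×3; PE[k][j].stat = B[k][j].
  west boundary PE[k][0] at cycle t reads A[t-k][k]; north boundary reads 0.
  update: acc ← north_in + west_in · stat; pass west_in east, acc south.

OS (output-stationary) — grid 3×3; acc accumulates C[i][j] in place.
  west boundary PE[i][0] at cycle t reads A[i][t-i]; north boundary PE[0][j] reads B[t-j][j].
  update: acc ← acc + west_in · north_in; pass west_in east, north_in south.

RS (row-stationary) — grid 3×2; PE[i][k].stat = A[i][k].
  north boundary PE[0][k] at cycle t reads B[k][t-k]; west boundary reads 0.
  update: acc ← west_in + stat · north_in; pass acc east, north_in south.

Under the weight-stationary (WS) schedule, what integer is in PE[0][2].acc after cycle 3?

PE[0][2].acc = 21

Tracing WS — 2×3 array, target PE[0][2]:
  step 0 · PE0,1: acc=0; fwd→0 fwd↓0
  step 0 · PE0,2: acc=0; fwd→0 fwd↓0
  step 1 · PE0,1: acc=45; fwd→9 fwd↓45
  step 1 · PE0,2: acc=0; fwd→0 fwd↓0
  step 2 · PE0,1: acc=35; fwd→7 fwd↓35
  step 2 · PE0,2: acc=27; fwd→9 fwd↓27
  step 3 · PE0,1: acc=35; fwd→7 fwd↓35
  step 3 · PE0,2: acc=21; fwd→7 fwd↓21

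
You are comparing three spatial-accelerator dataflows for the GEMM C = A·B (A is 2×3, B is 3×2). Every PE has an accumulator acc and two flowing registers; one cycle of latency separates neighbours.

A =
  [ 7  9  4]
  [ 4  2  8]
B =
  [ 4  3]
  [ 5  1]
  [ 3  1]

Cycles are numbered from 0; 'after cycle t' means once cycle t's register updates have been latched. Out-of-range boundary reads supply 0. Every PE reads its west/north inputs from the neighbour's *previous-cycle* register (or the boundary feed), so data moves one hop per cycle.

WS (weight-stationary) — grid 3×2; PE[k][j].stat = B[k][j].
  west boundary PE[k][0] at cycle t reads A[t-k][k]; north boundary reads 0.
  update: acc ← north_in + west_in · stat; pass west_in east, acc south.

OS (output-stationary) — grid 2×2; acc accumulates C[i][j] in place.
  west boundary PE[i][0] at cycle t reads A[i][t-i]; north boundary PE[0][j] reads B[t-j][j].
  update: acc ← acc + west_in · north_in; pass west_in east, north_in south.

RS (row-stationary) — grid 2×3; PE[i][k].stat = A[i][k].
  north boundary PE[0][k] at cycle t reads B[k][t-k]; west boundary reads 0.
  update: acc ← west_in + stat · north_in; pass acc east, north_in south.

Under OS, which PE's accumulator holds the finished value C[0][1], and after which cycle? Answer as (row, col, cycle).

(row, col, cycle) = (0, 1, 3)

Under OS, C[0][1] lands at PE[0][1]:
  0: (0,1).acc=0  regs=<0,0>
  1: (0,1).acc=21  regs=<7,3>
  2: (0,1).acc=30  regs=<9,1>
  3: (0,1).acc=34  regs=<4,1>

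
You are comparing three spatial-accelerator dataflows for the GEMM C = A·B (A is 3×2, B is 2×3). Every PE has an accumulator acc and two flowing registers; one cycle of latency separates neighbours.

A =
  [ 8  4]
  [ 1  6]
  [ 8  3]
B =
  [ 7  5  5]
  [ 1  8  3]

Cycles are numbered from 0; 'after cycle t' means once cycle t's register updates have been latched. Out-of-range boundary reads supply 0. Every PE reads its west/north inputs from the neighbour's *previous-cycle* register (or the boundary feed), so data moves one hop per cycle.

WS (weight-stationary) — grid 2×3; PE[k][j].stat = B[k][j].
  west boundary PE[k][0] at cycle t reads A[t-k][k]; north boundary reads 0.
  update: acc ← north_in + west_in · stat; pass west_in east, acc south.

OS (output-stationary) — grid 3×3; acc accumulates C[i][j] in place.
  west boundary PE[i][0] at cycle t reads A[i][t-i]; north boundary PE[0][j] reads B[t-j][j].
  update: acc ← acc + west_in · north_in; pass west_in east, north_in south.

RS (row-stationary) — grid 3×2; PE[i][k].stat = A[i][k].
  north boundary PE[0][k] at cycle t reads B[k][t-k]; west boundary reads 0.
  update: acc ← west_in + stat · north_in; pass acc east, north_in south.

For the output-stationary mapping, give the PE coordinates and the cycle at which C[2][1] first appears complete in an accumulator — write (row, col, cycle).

OS: C[2][1] accumulates in PE[2][1]:
  cycle 0: PE[2][1] → acc 0, east 0, south 0
  cycle 1: PE[2][1] → acc 0, east 0, south 0
  cycle 2: PE[2][1] → acc 0, east 0, south 0
  cycle 3: PE[2][1] → acc 40, east 8, south 5
  cycle 4: PE[2][1] → acc 64, east 3, south 8

(row, col, cycle) = (2, 1, 4)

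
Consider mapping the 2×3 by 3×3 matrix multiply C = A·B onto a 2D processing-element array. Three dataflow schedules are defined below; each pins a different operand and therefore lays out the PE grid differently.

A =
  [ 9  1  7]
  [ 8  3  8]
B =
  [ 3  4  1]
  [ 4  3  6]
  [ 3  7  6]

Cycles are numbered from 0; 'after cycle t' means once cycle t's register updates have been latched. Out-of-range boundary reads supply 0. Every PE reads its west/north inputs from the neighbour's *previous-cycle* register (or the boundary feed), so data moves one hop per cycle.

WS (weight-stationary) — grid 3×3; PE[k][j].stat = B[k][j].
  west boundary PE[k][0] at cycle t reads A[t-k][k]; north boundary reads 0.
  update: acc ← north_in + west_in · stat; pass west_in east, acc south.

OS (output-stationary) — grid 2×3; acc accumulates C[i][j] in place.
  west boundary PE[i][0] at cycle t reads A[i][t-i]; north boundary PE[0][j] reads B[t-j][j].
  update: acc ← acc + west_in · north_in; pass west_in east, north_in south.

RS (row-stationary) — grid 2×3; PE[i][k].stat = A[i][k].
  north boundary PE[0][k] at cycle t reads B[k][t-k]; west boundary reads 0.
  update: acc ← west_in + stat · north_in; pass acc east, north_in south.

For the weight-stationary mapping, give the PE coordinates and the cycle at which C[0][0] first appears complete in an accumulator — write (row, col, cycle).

(row, col, cycle) = (2, 0, 2)

WS — PE[2][0] is where C[0][0] collects:
  [0] (2,0) acc=0 (h:0 v:0)
  [1] (2,0) acc=0 (h:0 v:0)
  [2] (2,0) acc=52 (h:7 v:52)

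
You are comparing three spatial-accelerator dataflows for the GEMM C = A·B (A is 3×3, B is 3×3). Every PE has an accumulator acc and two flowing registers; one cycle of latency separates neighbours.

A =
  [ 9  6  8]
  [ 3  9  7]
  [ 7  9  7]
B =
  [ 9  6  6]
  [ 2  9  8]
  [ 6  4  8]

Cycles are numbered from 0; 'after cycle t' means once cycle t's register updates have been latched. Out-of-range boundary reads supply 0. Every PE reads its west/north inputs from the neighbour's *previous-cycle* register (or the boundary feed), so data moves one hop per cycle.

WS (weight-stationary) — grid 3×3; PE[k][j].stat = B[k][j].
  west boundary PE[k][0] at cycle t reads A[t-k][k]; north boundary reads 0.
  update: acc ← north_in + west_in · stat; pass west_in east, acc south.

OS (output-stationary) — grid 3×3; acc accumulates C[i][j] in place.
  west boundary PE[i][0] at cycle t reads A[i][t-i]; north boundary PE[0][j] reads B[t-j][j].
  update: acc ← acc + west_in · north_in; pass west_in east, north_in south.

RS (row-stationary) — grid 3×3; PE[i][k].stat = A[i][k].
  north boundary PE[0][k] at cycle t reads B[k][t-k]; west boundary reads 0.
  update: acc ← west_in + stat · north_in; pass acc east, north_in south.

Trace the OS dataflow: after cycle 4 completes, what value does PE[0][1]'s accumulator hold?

PE[0][1].acc = 140

Tracing OS — 3×3 array, target PE[0][1]:
  step 0 · PE0,0: acc=81; fwd→9 fwd↓9
  step 0 · PE0,1: acc=0; fwd→0 fwd↓0
  step 1 · PE0,0: acc=93; fwd→6 fwd↓2
  step 1 · PE0,1: acc=54; fwd→9 fwd↓6
  step 2 · PE0,0: acc=141; fwd→8 fwd↓6
  step 2 · PE0,1: acc=108; fwd→6 fwd↓9
  step 3 · PE0,0: acc=141; fwd→0 fwd↓0
  step 3 · PE0,1: acc=140; fwd→8 fwd↓4
  step 4 · PE0,0: acc=141; fwd→0 fwd↓0
  step 4 · PE0,1: acc=140; fwd→0 fwd↓0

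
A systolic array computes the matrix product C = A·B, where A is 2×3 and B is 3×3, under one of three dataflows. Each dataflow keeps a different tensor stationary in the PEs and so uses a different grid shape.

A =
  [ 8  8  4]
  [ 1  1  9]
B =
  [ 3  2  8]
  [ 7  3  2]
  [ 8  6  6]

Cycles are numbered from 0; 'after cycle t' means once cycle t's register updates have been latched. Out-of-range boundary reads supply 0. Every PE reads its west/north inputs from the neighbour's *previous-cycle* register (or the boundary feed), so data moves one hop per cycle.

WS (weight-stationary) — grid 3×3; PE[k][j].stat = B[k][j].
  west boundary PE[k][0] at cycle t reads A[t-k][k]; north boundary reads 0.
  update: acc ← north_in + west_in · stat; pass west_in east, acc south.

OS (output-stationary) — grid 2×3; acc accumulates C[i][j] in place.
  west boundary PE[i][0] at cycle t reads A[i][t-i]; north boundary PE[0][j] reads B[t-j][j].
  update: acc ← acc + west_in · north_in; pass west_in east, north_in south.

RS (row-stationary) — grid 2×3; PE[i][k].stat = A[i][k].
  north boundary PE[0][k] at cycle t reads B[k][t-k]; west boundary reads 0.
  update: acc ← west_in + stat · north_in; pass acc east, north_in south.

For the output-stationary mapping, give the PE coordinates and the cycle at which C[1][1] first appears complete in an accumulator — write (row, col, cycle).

(row, col, cycle) = (1, 1, 4)

OS: C[1][1] accumulates in PE[1][1]:
  c0 r1c1: 0 / 0 / 0
  c1 r1c1: 0 / 0 / 0
  c2 r1c1: 2 / 1 / 2
  c3 r1c1: 5 / 1 / 3
  c4 r1c1: 59 / 9 / 6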